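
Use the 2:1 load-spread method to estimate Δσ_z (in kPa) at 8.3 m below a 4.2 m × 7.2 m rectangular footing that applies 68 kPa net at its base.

By the 2:1 method the load spreads at 1 horizontal : 2 vertical, so at depth z the loaded area has grown by z in each plan dimension:
Δσ = qBL/((B+z)(L+z)) = 68×4.2×7.2/((4.2+8.3)(7.2+8.3)) = 10.613 kPa

Δσ_z ≈ 10.6 kPa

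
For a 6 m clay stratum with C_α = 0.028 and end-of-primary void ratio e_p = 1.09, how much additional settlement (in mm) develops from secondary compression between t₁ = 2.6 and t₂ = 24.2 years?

Secondary compression: S_s = C_α·H/(1+e_p)·log₁₀(t₂/t₁)
S_s = 0.028×6/(1+1.09)×log₁₀(24.2/2.6)
    = 0.08038 × 0.9688 = 0.07788 m

S_s ≈ 77.9 mm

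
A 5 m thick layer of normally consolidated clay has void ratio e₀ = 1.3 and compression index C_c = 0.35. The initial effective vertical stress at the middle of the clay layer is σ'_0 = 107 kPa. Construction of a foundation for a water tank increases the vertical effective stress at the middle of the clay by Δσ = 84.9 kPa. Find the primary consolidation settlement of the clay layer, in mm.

S_c ≈ 193 mm

Final effective stress: σ'_f = σ'_0 + Δσ = 107 + 84.9 = 191.9 kPa.
Normally consolidated clay, so the full stress increment lies on the virgin compression line:
S_c = C_c·H/(1+e₀)·log₁₀(σ'_f/σ'_0) = 0.35×5/(1+1.3)×log₁₀(191.9/107)
    = 0.76087 × 0.25369 = 0.193 m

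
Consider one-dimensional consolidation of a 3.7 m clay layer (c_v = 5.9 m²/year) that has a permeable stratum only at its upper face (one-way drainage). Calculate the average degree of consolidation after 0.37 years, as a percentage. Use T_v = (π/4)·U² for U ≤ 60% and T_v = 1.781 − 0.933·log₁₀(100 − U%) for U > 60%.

Drainage path length: H_d = H = 3.7 m (single drainage).
T_v = c_v·t/H_d² = 5.9×0.37/3.7² = 0.15946.
T_v = 0.15946 corresponds to the U ≤ 60% branch:
U = √(4T_v/π) = 0.4506

U ≈ 45.1 %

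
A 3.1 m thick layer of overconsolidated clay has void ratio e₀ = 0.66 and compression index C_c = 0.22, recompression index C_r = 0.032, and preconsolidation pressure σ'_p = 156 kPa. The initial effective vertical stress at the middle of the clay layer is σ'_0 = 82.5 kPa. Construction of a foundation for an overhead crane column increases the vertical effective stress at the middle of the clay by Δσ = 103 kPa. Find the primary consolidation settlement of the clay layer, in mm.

Final effective stress: σ'_f = 82.5 + 103 = 185.5 kPa.
σ'_f = 185.5 > σ'_p = 156 kPa, so the stress path crosses the preconsolidation pressure — recompression up to σ'_p, then virgin compression beyond:
S_c = H/(1+e₀)·[C_r·log₁₀(σ'_p/σ'_0) + C_c·log₁₀(σ'_f/σ'_p)]
    = 3.1/1.66 × [0.032×log₁₀(156/82.5) + 0.22×log₁₀(185.5/156)]
    = 1.8675 × [0.0088535 + 0.016548] = 0.04744 m

S_c ≈ 47.4 mm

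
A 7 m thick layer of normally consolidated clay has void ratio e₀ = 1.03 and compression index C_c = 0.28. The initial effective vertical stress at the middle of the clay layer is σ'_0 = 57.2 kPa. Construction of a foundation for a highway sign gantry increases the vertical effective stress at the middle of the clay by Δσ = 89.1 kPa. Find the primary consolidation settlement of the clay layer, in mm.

S_c ≈ 394 mm

Final effective stress: σ'_f = σ'_0 + Δσ = 57.2 + 89.1 = 146.3 kPa.
Normally consolidated clay, so the full stress increment lies on the virgin compression line:
S_c = C_c·H/(1+e₀)·log₁₀(σ'_f/σ'_0) = 0.28×7/(1+1.03)×log₁₀(146.3/57.2)
    = 0.96552 × 0.40785 = 0.3938 m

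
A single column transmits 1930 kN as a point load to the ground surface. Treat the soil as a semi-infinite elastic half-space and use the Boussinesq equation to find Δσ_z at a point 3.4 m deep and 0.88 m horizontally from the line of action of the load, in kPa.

Boussinesq vertical stress below a point load on an elastic half-space:
Δσ_z = 3P/(2πz²) · [1 + (r/z)²]^(−5/2)
r/z = 0.88/3.4 = 0.25882; [1+(r/z)²]^(−5/2) = 0.85035.
Δσ_z = 3×1930/(2π×3.4²) × 0.85035 = 79.715 × 0.85035 = 67.79 kPa

Δσ_z ≈ 67.8 kPa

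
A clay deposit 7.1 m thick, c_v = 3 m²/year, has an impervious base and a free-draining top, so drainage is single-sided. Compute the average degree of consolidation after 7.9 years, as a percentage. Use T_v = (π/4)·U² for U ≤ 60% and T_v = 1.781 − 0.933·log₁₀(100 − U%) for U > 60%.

U ≈ 74.6 %

Drainage path length: H_d = H = 7.1 m (single drainage).
T_v = c_v·t/H_d² = 3×7.9/7.1² = 0.47014.
T_v = 0.47014 corresponds to the U > 60% branch:
U = 1 − 10^((1.781 − T_v)/0.933)/100 = 0.7459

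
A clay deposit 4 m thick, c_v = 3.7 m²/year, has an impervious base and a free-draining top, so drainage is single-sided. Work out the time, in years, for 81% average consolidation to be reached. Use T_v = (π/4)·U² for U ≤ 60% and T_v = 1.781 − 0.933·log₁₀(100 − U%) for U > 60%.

t ≈ 2.54 years

Drainage path length: H_d = H = 4 m (single drainage).
U > 60%: T_v = 1.781 − 0.933·log₁₀(100 − 81) = 0.58792.
t = T_v·H_d²/c_v = 0.58792×4²/3.7 = 2.542 years.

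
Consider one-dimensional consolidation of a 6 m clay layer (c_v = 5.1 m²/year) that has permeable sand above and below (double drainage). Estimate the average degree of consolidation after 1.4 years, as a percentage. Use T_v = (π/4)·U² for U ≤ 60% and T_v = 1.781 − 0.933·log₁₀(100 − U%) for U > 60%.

U ≈ 88.6 %

Drainage path length: H_d = H/2 = 3 m (double drainage).
T_v = c_v·t/H_d² = 5.1×1.4/3² = 0.79333.
T_v = 0.79333 corresponds to the U > 60% branch:
U = 1 − 10^((1.781 − T_v)/0.933)/100 = 0.8856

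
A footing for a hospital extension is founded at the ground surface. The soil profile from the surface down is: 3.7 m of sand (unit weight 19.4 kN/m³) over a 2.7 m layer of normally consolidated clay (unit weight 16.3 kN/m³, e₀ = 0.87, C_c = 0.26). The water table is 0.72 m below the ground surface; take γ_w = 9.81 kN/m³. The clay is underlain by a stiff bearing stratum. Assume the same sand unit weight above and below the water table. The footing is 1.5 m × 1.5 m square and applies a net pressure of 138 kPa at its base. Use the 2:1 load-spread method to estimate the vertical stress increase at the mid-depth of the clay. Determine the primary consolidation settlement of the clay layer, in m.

S_c ≈ 0.0215 m

Mid-depth of clay below the ground surface: z = 3.7 + 2.7/2 = 5.05 m.
Total vertical stress at mid-clay: σ_v = 19.4×3.7 + 16.3×1.35 = 93.785 kPa.
Pore pressure: u = 9.81×(5.05 − 0.72) = 42.477 kPa.
Initial effective stress: σ'_0 = σ_v − u = 93.785 − 42.477 = 51.308 kPa.
Stress increase at mid-clay by the 2:1 spreading method:
Δσ = qBL/((B+z)(L+z)) = 138×1.5×1.5/((1.5+5.05)(1.5+5.05)) = 7.2373 kPa
Final effective stress: σ'_f = σ'_0 + Δσ = 51.308 + 7.2373 = 58.545 kPa.
Normally consolidated clay, so the full stress increment lies on the virgin compression line:
S_c = C_c·H/(1+e₀)·log₁₀(σ'_f/σ'_0) = 0.26×2.7/(1+0.87)×log₁₀(58.545/51.308)
    = 0.3754 × 0.057305 = 0.02151 m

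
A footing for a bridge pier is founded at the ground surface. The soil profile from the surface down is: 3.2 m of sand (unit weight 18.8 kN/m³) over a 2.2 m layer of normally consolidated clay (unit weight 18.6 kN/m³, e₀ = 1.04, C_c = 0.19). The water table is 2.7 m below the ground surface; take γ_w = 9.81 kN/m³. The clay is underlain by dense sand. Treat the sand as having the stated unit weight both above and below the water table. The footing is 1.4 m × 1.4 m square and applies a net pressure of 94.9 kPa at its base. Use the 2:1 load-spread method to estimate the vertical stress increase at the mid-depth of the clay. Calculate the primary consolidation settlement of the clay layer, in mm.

Mid-depth of clay below the ground surface: z = 3.2 + 2.2/2 = 4.3 m.
Total vertical stress at mid-clay: σ_v = 18.8×3.2 + 18.6×1.1 = 80.62 kPa.
Pore pressure: u = 9.81×(4.3 − 2.7) = 15.696 kPa.
Initial effective stress: σ'_0 = σ_v − u = 80.62 − 15.696 = 64.924 kPa.
Stress increase at mid-clay by the 2:1 spreading method:
Δσ = qBL/((B+z)(L+z)) = 94.9×1.4×1.4/((1.4+4.3)(1.4+4.3)) = 5.725 kPa
Final effective stress: σ'_f = σ'_0 + Δσ = 64.924 + 5.725 = 70.649 kPa.
Normally consolidated clay, so the full stress increment lies on the virgin compression line:
S_c = C_c·H/(1+e₀)·log₁₀(σ'_f/σ'_0) = 0.19×2.2/(1+1.04)×log₁₀(70.649/64.924)
    = 0.2049 × 0.036701 = 0.00752 m

S_c ≈ 7.52 mm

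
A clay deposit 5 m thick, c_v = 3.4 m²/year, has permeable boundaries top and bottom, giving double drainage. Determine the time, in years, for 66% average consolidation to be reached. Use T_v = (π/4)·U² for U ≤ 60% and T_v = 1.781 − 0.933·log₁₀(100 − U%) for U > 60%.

Drainage path length: H_d = H/2 = 2.5 m (double drainage).
U > 60%: T_v = 1.781 − 0.933·log₁₀(100 − 66) = 0.35213.
t = T_v·H_d²/c_v = 0.35213×2.5²/3.4 = 0.6473 years.

t ≈ 0.647 years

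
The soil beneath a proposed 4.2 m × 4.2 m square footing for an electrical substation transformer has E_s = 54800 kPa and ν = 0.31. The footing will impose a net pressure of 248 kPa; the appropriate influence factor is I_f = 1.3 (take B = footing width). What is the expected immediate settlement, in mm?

S_e ≈ 22.3 mm

Immediate (elastic) settlement: S_e = q·B·(1−ν²)/E_s · I_f.
S_e = 248 × 4.2 × (1 − 0.31²) / 54800 × 1.3
    = 248 × 4.2 × 0.9039 / 54800 × 1.3
    = 0.02233 m = 22.33 mm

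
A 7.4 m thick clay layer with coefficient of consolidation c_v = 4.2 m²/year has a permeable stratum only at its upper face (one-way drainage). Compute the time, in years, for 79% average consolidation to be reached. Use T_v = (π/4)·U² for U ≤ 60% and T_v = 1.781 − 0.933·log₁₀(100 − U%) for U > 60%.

Drainage path length: H_d = H = 7.4 m (single drainage).
U > 60%: T_v = 1.781 − 0.933·log₁₀(100 − 79) = 0.54737.
t = T_v·H_d²/c_v = 0.54737×7.4²/4.2 = 7.137 years.

t ≈ 7.14 years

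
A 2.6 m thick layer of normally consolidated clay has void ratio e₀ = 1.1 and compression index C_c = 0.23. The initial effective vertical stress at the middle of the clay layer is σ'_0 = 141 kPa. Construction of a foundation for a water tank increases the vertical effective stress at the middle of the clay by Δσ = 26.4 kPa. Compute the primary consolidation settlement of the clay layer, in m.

Final effective stress: σ'_f = σ'_0 + Δσ = 141 + 26.4 = 167.4 kPa.
Normally consolidated clay, so the full stress increment lies on the virgin compression line:
S_c = C_c·H/(1+e₀)·log₁₀(σ'_f/σ'_0) = 0.23×2.6/(1+1.1)×log₁₀(167.4/141)
    = 0.28476 × 0.074536 = 0.02122 m

S_c ≈ 0.0212 m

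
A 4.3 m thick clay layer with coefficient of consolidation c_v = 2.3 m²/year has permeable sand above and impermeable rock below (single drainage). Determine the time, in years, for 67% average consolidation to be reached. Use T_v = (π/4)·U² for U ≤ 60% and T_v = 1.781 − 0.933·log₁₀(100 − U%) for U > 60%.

t ≈ 2.93 years

Drainage path length: H_d = H = 4.3 m (single drainage).
U > 60%: T_v = 1.781 − 0.933·log₁₀(100 − 67) = 0.36423.
t = T_v·H_d²/c_v = 0.36423×4.3²/2.3 = 2.928 years.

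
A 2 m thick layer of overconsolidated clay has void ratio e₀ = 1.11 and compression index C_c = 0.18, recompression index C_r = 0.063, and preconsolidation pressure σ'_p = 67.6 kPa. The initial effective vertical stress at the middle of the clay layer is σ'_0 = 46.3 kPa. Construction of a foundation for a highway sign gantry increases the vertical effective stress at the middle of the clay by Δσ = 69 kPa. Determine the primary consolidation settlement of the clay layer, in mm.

Final effective stress: σ'_f = 46.3 + 69 = 115.3 kPa.
σ'_f = 115.3 > σ'_p = 67.6 kPa, so the stress path crosses the preconsolidation pressure — recompression up to σ'_p, then virgin compression beyond:
S_c = H/(1+e₀)·[C_r·log₁₀(σ'_p/σ'_0) + C_c·log₁₀(σ'_f/σ'_p)]
    = 2/2.11 × [0.063×log₁₀(67.6/46.3) + 0.18×log₁₀(115.3/67.6)]
    = 0.94787 × [0.010355 + 0.041739] = 0.04938 m

S_c ≈ 49.4 mm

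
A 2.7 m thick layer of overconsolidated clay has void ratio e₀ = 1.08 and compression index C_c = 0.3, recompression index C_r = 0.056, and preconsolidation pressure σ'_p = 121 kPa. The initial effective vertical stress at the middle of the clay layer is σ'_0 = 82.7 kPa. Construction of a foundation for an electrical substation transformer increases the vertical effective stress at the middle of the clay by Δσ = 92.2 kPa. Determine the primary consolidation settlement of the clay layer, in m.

Final effective stress: σ'_f = 82.7 + 92.2 = 174.9 kPa.
σ'_f = 174.9 > σ'_p = 121 kPa, so the stress path crosses the preconsolidation pressure — recompression up to σ'_p, then virgin compression beyond:
S_c = H/(1+e₀)·[C_r·log₁₀(σ'_p/σ'_0) + C_c·log₁₀(σ'_f/σ'_p)]
    = 2.7/2.08 × [0.056×log₁₀(121/82.7) + 0.3×log₁₀(174.9/121)]
    = 1.2981 × [0.0092557 + 0.048001] = 0.07432 m

S_c ≈ 0.0743 m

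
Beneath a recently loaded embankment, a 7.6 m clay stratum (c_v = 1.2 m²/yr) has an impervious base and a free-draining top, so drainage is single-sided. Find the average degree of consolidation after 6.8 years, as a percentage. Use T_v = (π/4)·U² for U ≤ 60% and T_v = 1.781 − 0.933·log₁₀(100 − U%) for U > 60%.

Drainage path length: H_d = H = 7.6 m (single drainage).
T_v = c_v·t/H_d² = 1.2×6.8/7.6² = 0.14127.
T_v = 0.14127 corresponds to the U ≤ 60% branch:
U = √(4T_v/π) = 0.4241

U ≈ 42.4 %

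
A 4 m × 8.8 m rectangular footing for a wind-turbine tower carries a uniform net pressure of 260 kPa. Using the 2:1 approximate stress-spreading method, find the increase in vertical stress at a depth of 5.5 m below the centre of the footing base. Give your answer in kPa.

Δσ_z ≈ 67.4 kPa

By the 2:1 method the load spreads at 1 horizontal : 2 vertical, so at depth z the loaded area has grown by z in each plan dimension:
Δσ = qBL/((B+z)(L+z)) = 260×4×8.8/((4+5.5)(8.8+5.5)) = 67.368 kPa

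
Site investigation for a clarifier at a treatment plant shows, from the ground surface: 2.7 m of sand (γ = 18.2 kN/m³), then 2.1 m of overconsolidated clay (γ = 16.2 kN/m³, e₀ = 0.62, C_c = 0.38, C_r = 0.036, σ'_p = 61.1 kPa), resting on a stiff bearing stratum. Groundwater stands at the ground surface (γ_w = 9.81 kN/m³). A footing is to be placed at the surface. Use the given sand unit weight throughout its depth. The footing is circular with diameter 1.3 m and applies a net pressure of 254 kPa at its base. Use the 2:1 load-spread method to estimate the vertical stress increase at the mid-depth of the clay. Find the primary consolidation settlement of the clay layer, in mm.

S_c ≈ 9.18 mm

Mid-depth of clay below the ground surface: z = 2.7 + 2.1/2 = 3.75 m.
Total vertical stress at mid-clay: σ_v = 18.2×2.7 + 16.2×1.05 = 66.15 kPa.
Pore pressure: u = 9.81×(3.75 − 0) = 36.788 kPa.
Initial effective stress: σ'_0 = σ_v − u = 66.15 − 36.788 = 29.362 kPa.
Stress increase at mid-clay by the 2:1 spreading method:
Δσ ≈ qD²/(D+z)² = 254×1.3²/(1.3+3.75)² = 16.832 kPa
Final effective stress: σ'_f = 29.362 + 16.832 = 46.194 kPa.
σ'_f = 46.194 ≤ σ'_p = 61.1 kPa, so the clay remains overconsolidated and only the recompression index applies:
S_c = C_r·H/(1+e₀)·log₁₀(σ'_f/σ'_0) = 0.036×2.1/1.62×log₁₀(46.194/29.362)
    = 0.046667 × 0.1968 = 0.009184 m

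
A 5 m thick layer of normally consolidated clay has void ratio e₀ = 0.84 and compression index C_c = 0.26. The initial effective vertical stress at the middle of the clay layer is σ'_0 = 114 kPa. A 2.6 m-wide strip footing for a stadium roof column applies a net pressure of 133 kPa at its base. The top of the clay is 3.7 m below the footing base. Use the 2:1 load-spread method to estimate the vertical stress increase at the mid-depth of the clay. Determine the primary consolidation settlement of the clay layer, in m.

Mid-depth of clay below the footing base: z = 3.7 + 5/2 = 6.2 m.
Stress increase at mid-clay by the 2:1 spreading method:
Δσ = qB/(B+z) = 133×2.6/(2.6+6.2) = 39.295 kPa
Final effective stress: σ'_f = σ'_0 + Δσ = 114 + 39.295 = 153.3 kPa.
Normally consolidated clay, so the full stress increment lies on the virgin compression line:
S_c = C_c·H/(1+e₀)·log₁₀(σ'_f/σ'_0) = 0.26×5/(1+0.84)×log₁₀(153.3/114)
    = 0.70652 × 0.12864 = 0.09089 m

S_c ≈ 0.0909 m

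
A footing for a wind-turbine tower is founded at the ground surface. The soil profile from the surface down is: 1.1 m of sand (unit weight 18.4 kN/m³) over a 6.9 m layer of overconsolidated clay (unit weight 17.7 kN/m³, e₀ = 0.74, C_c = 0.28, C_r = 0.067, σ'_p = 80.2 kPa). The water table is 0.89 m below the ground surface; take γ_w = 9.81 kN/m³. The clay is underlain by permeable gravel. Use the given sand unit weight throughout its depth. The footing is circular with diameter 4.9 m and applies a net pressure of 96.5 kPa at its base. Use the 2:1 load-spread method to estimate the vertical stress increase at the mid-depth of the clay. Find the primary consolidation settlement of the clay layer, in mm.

Mid-depth of clay below the ground surface: z = 1.1 + 6.9/2 = 4.55 m.
Total vertical stress at mid-clay: σ_v = 18.4×1.1 + 17.7×3.45 = 81.305 kPa.
Pore pressure: u = 9.81×(4.55 − 0.89) = 35.905 kPa.
Initial effective stress: σ'_0 = σ_v − u = 81.305 − 35.905 = 45.4 kPa.
Stress increase at mid-clay by the 2:1 spreading method:
Δσ ≈ qD²/(D+z)² = 96.5×4.9²/(4.9+4.55)² = 25.945 kPa
Final effective stress: σ'_f = 45.4 + 25.945 = 71.345 kPa.
σ'_f = 71.345 ≤ σ'_p = 80.2 kPa, so the clay remains overconsolidated and only the recompression index applies:
S_c = C_r·H/(1+e₀)·log₁₀(σ'_f/σ'_0) = 0.067×6.9/1.74×log₁₀(71.345/45.4)
    = 0.26569 × 0.19631 = 0.05216 m

S_c ≈ 52.2 mm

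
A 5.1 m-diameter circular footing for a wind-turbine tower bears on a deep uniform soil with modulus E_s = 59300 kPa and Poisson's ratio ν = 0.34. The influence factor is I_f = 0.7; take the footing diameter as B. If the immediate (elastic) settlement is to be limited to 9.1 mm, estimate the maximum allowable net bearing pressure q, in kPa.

S_e = q·B·(1−ν²)/E_s · I_f  ⇒  q = S_e·E_s / (B·(1−ν²)·I_f).
q = 0.0091 × 59300 / (5.1 × 0.8844 × 0.7) = 170.9 kPa

q ≈ 171 kPa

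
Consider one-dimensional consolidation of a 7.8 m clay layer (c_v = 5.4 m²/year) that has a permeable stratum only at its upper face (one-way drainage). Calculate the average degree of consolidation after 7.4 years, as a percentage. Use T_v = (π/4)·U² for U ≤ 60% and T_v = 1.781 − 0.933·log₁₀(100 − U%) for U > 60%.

Drainage path length: H_d = H = 7.8 m (single drainage).
T_v = c_v·t/H_d² = 5.4×7.4/7.8² = 0.6568.
T_v = 0.6568 corresponds to the U > 60% branch:
U = 1 − 10^((1.781 − T_v)/0.933)/100 = 0.8397

U ≈ 84 %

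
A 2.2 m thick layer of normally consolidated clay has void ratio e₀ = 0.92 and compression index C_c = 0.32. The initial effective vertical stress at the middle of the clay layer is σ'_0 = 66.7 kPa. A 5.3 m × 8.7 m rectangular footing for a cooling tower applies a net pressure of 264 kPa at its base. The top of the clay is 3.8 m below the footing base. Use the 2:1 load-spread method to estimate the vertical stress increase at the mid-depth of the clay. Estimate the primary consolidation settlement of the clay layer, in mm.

Mid-depth of clay below the footing base: z = 3.8 + 2.2/2 = 4.9 m.
Stress increase at mid-clay by the 2:1 spreading method:
Δσ = qBL/((B+z)(L+z)) = 264×5.3×8.7/((5.3+4.9)(8.7+4.9)) = 87.753 kPa
Final effective stress: σ'_f = σ'_0 + Δσ = 66.7 + 87.753 = 154.45 kPa.
Normally consolidated clay, so the full stress increment lies on the virgin compression line:
S_c = C_c·H/(1+e₀)·log₁₀(σ'_f/σ'_0) = 0.32×2.2/(1+0.92)×log₁₀(154.45/66.7)
    = 0.36667 × 0.36466 = 0.1337 m

S_c ≈ 134 mm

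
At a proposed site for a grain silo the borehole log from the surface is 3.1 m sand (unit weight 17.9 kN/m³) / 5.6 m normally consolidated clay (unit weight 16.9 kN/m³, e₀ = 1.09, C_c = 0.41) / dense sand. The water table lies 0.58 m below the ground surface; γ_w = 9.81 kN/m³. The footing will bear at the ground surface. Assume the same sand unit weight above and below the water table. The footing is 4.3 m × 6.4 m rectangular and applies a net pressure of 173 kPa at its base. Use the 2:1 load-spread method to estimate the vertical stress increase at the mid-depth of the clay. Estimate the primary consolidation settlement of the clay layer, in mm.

Mid-depth of clay below the ground surface: z = 3.1 + 5.6/2 = 5.9 m.
Total vertical stress at mid-clay: σ_v = 17.9×3.1 + 16.9×2.8 = 102.81 kPa.
Pore pressure: u = 9.81×(5.9 − 0.58) = 52.189 kPa.
Initial effective stress: σ'_0 = σ_v − u = 102.81 − 52.189 = 50.621 kPa.
Stress increase at mid-clay by the 2:1 spreading method:
Δσ = qBL/((B+z)(L+z)) = 173×4.3×6.4/((4.3+5.9)(6.4+5.9)) = 37.948 kPa
Final effective stress: σ'_f = σ'_0 + Δσ = 50.621 + 37.948 = 88.569 kPa.
Normally consolidated clay, so the full stress increment lies on the virgin compression line:
S_c = C_c·H/(1+e₀)·log₁₀(σ'_f/σ'_0) = 0.41×5.6/(1+1.09)×log₁₀(88.569/50.621)
    = 1.0986 × 0.24295 = 0.2669 m

S_c ≈ 267 mm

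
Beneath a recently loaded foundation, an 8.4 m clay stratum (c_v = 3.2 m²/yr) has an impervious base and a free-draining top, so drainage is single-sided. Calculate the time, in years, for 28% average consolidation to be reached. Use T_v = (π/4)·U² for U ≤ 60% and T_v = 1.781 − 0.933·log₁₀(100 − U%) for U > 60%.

Drainage path length: H_d = H = 8.4 m (single drainage).
U ≤ 60%: T_v = (π/4)·U² = (π/4)×0.28² = 0.061575.
t = T_v·H_d²/c_v = 0.061575×8.4²/3.2 = 1.358 years.

t ≈ 1.36 years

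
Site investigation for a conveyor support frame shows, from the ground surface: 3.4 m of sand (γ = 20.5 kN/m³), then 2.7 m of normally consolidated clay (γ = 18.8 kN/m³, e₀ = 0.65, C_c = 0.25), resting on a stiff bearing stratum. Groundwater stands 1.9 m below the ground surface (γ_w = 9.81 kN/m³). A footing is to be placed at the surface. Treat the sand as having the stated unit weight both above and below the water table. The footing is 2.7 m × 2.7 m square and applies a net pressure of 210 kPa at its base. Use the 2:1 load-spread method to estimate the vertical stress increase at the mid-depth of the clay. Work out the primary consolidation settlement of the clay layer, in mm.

Mid-depth of clay below the ground surface: z = 3.4 + 2.7/2 = 4.75 m.
Total vertical stress at mid-clay: σ_v = 20.5×3.4 + 18.8×1.35 = 95.08 kPa.
Pore pressure: u = 9.81×(4.75 − 1.9) = 27.959 kPa.
Initial effective stress: σ'_0 = σ_v − u = 95.08 − 27.959 = 67.121 kPa.
Stress increase at mid-clay by the 2:1 spreading method:
Δσ = qBL/((B+z)(L+z)) = 210×2.7×2.7/((2.7+4.75)(2.7+4.75)) = 27.583 kPa
Final effective stress: σ'_f = σ'_0 + Δσ = 67.121 + 27.583 = 94.704 kPa.
Normally consolidated clay, so the full stress increment lies on the virgin compression line:
S_c = C_c·H/(1+e₀)·log₁₀(σ'_f/σ'_0) = 0.25×2.7/(1+0.65)×log₁₀(94.704/67.121)
    = 0.40909 × 0.14951 = 0.06116 m

S_c ≈ 61.2 mm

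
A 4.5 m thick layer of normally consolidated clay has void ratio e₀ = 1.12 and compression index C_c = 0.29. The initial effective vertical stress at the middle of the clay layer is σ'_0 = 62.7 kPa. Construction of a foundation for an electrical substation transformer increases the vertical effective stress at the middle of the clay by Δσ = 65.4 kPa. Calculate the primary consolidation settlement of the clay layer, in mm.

S_c ≈ 191 mm

Final effective stress: σ'_f = σ'_0 + Δσ = 62.7 + 65.4 = 128.1 kPa.
Normally consolidated clay, so the full stress increment lies on the virgin compression line:
S_c = C_c·H/(1+e₀)·log₁₀(σ'_f/σ'_0) = 0.29×4.5/(1+1.12)×log₁₀(128.1/62.7)
    = 0.61557 × 0.31028 = 0.191 m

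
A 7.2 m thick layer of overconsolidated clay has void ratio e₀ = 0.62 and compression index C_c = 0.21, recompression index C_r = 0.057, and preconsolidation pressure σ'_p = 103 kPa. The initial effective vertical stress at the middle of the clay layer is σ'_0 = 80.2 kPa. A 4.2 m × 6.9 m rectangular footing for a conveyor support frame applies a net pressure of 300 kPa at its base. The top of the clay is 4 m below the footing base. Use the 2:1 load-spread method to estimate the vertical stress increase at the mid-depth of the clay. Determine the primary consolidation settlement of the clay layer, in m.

Mid-depth of clay below the footing base: z = 4 + 7.2/2 = 7.6 m.
Stress increase at mid-clay by the 2:1 spreading method:
Δσ = qBL/((B+z)(L+z)) = 300×4.2×6.9/((4.2+7.6)(6.9+7.6)) = 50.812 kPa
Final effective stress: σ'_f = 80.2 + 50.812 = 131.01 kPa.
σ'_f = 131.01 > σ'_p = 103 kPa, so the stress path crosses the preconsolidation pressure — recompression up to σ'_p, then virgin compression beyond:
S_c = H/(1+e₀)·[C_r·log₁₀(σ'_p/σ'_0) + C_c·log₁₀(σ'_f/σ'_p)]
    = 7.2/1.62 × [0.057×log₁₀(103/80.2) + 0.21×log₁₀(131.01/103)]
    = 4.4444 × [0.0061938 + 0.021938] = 0.125 m

S_c ≈ 0.125 m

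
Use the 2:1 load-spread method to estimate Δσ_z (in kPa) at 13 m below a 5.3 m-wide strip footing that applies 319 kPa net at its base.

By the 2:1 method the load spreads at 1 horizontal : 2 vertical, so at depth z the loaded area has grown by z in each plan dimension:
Δσ = qB/(B+z) = 319×5.3/(5.3+13) = 92.388 kPa

Δσ_z ≈ 92.4 kPa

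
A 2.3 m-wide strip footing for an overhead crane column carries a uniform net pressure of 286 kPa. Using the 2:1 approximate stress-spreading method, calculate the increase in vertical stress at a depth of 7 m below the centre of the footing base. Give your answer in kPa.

By the 2:1 method the load spreads at 1 horizontal : 2 vertical, so at depth z the loaded area has grown by z in each plan dimension:
Δσ = qB/(B+z) = 286×2.3/(2.3+7) = 70.731 kPa

Δσ_z ≈ 70.7 kPa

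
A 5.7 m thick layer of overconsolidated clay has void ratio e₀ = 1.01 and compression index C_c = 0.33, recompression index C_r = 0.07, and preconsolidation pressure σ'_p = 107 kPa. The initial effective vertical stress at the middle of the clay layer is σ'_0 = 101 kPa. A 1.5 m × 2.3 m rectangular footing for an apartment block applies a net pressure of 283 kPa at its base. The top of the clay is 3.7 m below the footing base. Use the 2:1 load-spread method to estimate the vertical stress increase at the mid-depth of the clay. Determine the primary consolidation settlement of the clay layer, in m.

S_c ≈ 0.0332 m

Mid-depth of clay below the footing base: z = 3.7 + 5.7/2 = 6.55 m.
Stress increase at mid-clay by the 2:1 spreading method:
Δσ = qBL/((B+z)(L+z)) = 283×1.5×2.3/((1.5+6.55)(2.3+6.55)) = 13.705 kPa
Final effective stress: σ'_f = 101 + 13.705 = 114.7 kPa.
σ'_f = 114.7 > σ'_p = 107 kPa, so the stress path crosses the preconsolidation pressure — recompression up to σ'_p, then virgin compression beyond:
S_c = H/(1+e₀)·[C_r·log₁₀(σ'_p/σ'_0) + C_c·log₁₀(σ'_f/σ'_p)]
    = 5.7/2.01 × [0.07×log₁₀(107/101) + 0.33×log₁₀(114.7/107)]
    = 2.8358 × [0.0017544 + 0.0099593] = 0.03322 m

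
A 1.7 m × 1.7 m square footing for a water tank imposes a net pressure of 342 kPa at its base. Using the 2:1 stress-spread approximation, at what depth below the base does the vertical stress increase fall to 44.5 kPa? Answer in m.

2:1 spreading — at depth z the loaded area has grown by z in each plan dimension:
qB²/(B+z)² = Δσ_z ⇒ z = B(√(q/Δσ_z) − 1) = 1.7×(√(342/44.5) − 1) = 3.013 m

z ≈ 3.01 m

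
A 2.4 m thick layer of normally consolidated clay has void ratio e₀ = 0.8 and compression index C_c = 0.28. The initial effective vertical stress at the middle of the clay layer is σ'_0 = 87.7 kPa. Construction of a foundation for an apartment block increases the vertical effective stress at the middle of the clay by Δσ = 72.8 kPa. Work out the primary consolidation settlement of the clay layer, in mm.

Final effective stress: σ'_f = σ'_0 + Δσ = 87.7 + 72.8 = 160.5 kPa.
Normally consolidated clay, so the full stress increment lies on the virgin compression line:
S_c = C_c·H/(1+e₀)·log₁₀(σ'_f/σ'_0) = 0.28×2.4/(1+0.8)×log₁₀(160.5/87.7)
    = 0.37333 × 0.26248 = 0.09799 m

S_c ≈ 98 mm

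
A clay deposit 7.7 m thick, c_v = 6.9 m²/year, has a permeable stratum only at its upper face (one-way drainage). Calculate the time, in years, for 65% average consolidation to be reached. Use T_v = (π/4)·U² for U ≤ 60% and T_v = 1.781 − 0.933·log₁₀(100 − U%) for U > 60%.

Drainage path length: H_d = H = 7.7 m (single drainage).
U > 60%: T_v = 1.781 − 0.933·log₁₀(100 − 65) = 0.34038.
t = T_v·H_d²/c_v = 0.34038×7.7²/6.9 = 2.925 years.

t ≈ 2.92 years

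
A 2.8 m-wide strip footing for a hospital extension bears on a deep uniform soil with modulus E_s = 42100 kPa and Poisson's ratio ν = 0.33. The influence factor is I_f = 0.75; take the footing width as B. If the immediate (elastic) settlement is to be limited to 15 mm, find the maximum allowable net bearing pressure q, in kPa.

S_e = q·B·(1−ν²)/E_s · I_f  ⇒  q = S_e·E_s / (B·(1−ν²)·I_f).
q = 0.015 × 42100 / (2.8 × 0.8911 × 0.75) = 337.5 kPa

q ≈ 337 kPa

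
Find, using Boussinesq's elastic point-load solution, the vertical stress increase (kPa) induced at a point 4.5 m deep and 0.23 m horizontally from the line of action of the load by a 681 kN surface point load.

Boussinesq vertical stress below a point load on an elastic half-space:
Δσ_z = 3P/(2πz²) · [1 + (r/z)²]^(−5/2)
r/z = 0.23/4.5 = 0.051111; [1+(r/z)²]^(−5/2) = 0.9935.
Δσ_z = 3×681/(2π×4.5²) × 0.9935 = 16.057 × 0.9935 = 15.95 kPa

Δσ_z ≈ 16 kPa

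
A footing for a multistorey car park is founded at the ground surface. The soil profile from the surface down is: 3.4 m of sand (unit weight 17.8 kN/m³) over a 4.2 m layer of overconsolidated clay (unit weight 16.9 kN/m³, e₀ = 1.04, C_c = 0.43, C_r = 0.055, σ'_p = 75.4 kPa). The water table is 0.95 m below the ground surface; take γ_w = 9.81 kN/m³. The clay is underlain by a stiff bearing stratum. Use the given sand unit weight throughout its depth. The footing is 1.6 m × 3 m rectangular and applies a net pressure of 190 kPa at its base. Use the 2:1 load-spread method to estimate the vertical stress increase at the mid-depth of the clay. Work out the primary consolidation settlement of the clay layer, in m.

S_c ≈ 0.0127 m

Mid-depth of clay below the ground surface: z = 3.4 + 4.2/2 = 5.5 m.
Total vertical stress at mid-clay: σ_v = 17.8×3.4 + 16.9×2.1 = 96.01 kPa.
Pore pressure: u = 9.81×(5.5 − 0.95) = 44.636 kPa.
Initial effective stress: σ'_0 = σ_v − u = 96.01 − 44.636 = 51.374 kPa.
Stress increase at mid-clay by the 2:1 spreading method:
Δσ = qBL/((B+z)(L+z)) = 190×1.6×3/((1.6+5.5)(3+5.5)) = 15.112 kPa
Final effective stress: σ'_f = 51.374 + 15.112 = 66.486 kPa.
σ'_f = 66.486 ≤ σ'_p = 75.4 kPa, so the clay remains overconsolidated and only the recompression index applies:
S_c = C_r·H/(1+e₀)·log₁₀(σ'_f/σ'_0) = 0.055×4.2/2.04×log₁₀(66.486/51.374)
    = 0.11323 × 0.11199 = 0.01268 m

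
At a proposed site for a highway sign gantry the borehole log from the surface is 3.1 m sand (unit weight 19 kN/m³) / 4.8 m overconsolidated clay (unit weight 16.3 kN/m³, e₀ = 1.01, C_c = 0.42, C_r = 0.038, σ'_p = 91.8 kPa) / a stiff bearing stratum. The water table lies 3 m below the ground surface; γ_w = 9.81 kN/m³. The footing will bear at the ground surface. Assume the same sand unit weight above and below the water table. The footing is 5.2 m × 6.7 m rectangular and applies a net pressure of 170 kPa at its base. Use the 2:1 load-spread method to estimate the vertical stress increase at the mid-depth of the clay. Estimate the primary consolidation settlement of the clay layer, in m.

Mid-depth of clay below the ground surface: z = 3.1 + 4.8/2 = 5.5 m.
Total vertical stress at mid-clay: σ_v = 19×3.1 + 16.3×2.4 = 98.02 kPa.
Pore pressure: u = 9.81×(5.5 − 3) = 24.525 kPa.
Initial effective stress: σ'_0 = σ_v − u = 98.02 − 24.525 = 73.495 kPa.
Stress increase at mid-clay by the 2:1 spreading method:
Δσ = qBL/((B+z)(L+z)) = 170×5.2×6.7/((5.2+5.5)(6.7+5.5)) = 45.372 kPa
Final effective stress: σ'_f = 73.495 + 45.372 = 118.87 kPa.
σ'_f = 118.87 > σ'_p = 91.8 kPa, so the stress path crosses the preconsolidation pressure — recompression up to σ'_p, then virgin compression beyond:
S_c = H/(1+e₀)·[C_r·log₁₀(σ'_p/σ'_0) + C_c·log₁₀(σ'_f/σ'_p)]
    = 4.8/2.01 × [0.038×log₁₀(91.8/73.495) + 0.42×log₁₀(118.87/91.8)]
    = 2.3881 × [0.0036702 + 0.047136] = 0.1213 m

S_c ≈ 0.121 m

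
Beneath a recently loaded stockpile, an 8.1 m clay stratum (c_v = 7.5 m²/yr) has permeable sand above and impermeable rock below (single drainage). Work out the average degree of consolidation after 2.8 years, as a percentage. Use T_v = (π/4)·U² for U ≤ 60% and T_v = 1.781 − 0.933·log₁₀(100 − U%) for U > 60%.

U ≈ 63.2 %

Drainage path length: H_d = H = 8.1 m (single drainage).
T_v = c_v·t/H_d² = 7.5×2.8/8.1² = 0.32007.
T_v = 0.32007 corresponds to the U > 60% branch:
U = 1 − 10^((1.781 − T_v)/0.933)/100 = 0.632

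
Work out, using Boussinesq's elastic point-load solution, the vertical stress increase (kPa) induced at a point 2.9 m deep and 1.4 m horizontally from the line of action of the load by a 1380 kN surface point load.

Δσ_z ≈ 46.4 kPa

Boussinesq vertical stress below a point load on an elastic half-space:
Δσ_z = 3P/(2πz²) · [1 + (r/z)²]^(−5/2)
r/z = 1.4/2.9 = 0.48276; [1+(r/z)²]^(−5/2) = 0.5923.
Δσ_z = 3×1380/(2π×2.9²) × 0.5923 = 78.347 × 0.5923 = 46.4 kPa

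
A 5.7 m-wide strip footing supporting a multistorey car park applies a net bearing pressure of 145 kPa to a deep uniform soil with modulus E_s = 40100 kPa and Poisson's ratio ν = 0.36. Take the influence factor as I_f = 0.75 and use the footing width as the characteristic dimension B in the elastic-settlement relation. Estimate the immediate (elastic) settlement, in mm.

Immediate (elastic) settlement: S_e = q·B·(1−ν²)/E_s · I_f.
S_e = 145 × 5.7 × (1 − 0.36²) / 40100 × 0.75
    = 145 × 5.7 × 0.8704 / 40100 × 0.75
    = 0.01345 m = 13.45 mm

S_e ≈ 13.5 mm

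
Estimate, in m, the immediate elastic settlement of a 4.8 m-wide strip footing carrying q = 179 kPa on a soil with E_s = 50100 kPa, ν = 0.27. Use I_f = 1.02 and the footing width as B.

S_e ≈ 0.0162 m

Immediate (elastic) settlement: S_e = q·B·(1−ν²)/E_s · I_f.
S_e = 179 × 4.8 × (1 − 0.27²) / 50100 × 1.02
    = 179 × 4.8 × 0.9271 / 50100 × 1.02
    = 0.01622 m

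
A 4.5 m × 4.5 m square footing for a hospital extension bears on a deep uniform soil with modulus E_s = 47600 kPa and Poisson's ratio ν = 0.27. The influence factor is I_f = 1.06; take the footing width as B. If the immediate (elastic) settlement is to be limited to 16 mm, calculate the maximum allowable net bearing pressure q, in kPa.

q ≈ 172 kPa

S_e = q·B·(1−ν²)/E_s · I_f  ⇒  q = S_e·E_s / (B·(1−ν²)·I_f).
q = 0.016 × 47600 / (4.5 × 0.9271 × 1.06) = 172.2 kPa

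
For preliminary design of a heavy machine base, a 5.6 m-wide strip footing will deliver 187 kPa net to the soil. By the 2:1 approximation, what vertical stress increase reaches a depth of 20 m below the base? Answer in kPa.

Δσ_z ≈ 40.9 kPa

By the 2:1 method the load spreads at 1 horizontal : 2 vertical, so at depth z the loaded area has grown by z in each plan dimension:
Δσ = qB/(B+z) = 187×5.6/(5.6+20) = 40.906 kPa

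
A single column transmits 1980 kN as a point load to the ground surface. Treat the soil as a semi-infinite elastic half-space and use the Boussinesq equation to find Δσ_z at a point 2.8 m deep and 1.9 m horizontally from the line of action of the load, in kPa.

Δσ_z ≈ 46.8 kPa

Boussinesq vertical stress below a point load on an elastic half-space:
Δσ_z = 3P/(2πz²) · [1 + (r/z)²]^(−5/2)
r/z = 1.9/2.8 = 0.67857; [1+(r/z)²]^(−5/2) = 0.38795.
Δσ_z = 3×1980/(2π×2.8²) × 0.38795 = 120.58 × 0.38795 = 46.78 kPa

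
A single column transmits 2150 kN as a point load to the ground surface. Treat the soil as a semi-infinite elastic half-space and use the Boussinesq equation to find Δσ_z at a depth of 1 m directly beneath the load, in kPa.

Boussinesq vertical stress below a point load on an elastic half-space:
Δσ_z = 3P/(2πz²) · [1 + (r/z)²]^(−5/2)
r/z = 0/1 = 0; [1+(r/z)²]^(−5/2) = 1.
Δσ_z = 3×2150/(2π×1²) × 1 = 1026.5 × 1 = 1026 kPa

Δσ_z ≈ 1030 kPa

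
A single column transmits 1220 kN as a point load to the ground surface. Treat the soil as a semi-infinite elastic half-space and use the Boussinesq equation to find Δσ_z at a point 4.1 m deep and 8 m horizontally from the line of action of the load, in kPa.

Boussinesq vertical stress below a point load on an elastic half-space:
Δσ_z = 3P/(2πz²) · [1 + (r/z)²]^(−5/2)
r/z = 8/4.1 = 1.9512; [1+(r/z)²]^(−5/2) = 0.019736.
Δσ_z = 3×1220/(2π×4.1²) × 0.019736 = 34.652 × 0.019736 = 0.6839 kPa

Δσ_z ≈ 0.684 kPa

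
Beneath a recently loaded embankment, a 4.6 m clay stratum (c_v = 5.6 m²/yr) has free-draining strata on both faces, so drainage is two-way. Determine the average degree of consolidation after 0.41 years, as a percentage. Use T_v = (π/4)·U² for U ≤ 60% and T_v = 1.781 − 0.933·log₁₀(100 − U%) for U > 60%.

Drainage path length: H_d = H/2 = 2.3 m (double drainage).
T_v = c_v·t/H_d² = 5.6×0.41/2.3² = 0.43403.
T_v = 0.43403 corresponds to the U > 60% branch:
U = 1 − 10^((1.781 − T_v)/0.933)/100 = 0.7222

U ≈ 72.2 %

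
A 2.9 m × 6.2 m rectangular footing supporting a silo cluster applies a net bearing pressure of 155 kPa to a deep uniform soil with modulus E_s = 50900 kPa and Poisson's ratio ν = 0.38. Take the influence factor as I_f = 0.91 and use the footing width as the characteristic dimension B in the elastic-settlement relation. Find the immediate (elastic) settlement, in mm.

S_e ≈ 6.88 mm

Immediate (elastic) settlement: S_e = q·B·(1−ν²)/E_s · I_f.
S_e = 155 × 2.9 × (1 − 0.38²) / 50900 × 0.91
    = 155 × 2.9 × 0.8556 / 50900 × 0.91
    = 0.006876 m = 6.876 mm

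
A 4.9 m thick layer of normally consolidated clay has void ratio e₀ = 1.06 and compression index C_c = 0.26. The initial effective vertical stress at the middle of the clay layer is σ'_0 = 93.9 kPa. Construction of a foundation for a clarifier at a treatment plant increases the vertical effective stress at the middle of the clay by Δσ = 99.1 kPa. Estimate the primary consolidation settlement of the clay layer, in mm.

Final effective stress: σ'_f = σ'_0 + Δσ = 93.9 + 99.1 = 193 kPa.
Normally consolidated clay, so the full stress increment lies on the virgin compression line:
S_c = C_c·H/(1+e₀)·log₁₀(σ'_f/σ'_0) = 0.26×4.9/(1+1.06)×log₁₀(193/93.9)
    = 0.61845 × 0.31289 = 0.1935 m

S_c ≈ 194 mm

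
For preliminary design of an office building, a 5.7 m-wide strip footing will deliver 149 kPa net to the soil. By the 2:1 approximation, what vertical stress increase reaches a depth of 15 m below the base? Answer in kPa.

Δσ_z ≈ 41 kPa

By the 2:1 method the load spreads at 1 horizontal : 2 vertical, so at depth z the loaded area has grown by z in each plan dimension:
Δσ = qB/(B+z) = 149×5.7/(5.7+15) = 41.029 kPa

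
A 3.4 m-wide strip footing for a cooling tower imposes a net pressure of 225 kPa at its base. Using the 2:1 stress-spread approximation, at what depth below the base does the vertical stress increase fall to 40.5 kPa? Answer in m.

2:1 spreading — at depth z the loaded area has grown by z in each plan dimension:
qB/(B+z) = Δσ_z ⇒ z = qB/Δσ_z − B = 225×3.4/40.5 − 3.4 = 15.49 m

z ≈ 15.5 m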